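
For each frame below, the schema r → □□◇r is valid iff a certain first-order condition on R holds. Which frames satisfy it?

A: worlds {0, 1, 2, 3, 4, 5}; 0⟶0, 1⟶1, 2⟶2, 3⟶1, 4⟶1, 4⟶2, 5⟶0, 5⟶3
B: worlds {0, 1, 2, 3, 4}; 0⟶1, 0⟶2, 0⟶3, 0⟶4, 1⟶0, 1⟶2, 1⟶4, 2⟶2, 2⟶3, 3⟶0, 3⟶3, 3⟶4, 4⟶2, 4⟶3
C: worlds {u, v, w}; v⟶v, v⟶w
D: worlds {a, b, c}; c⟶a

The schema corresponds to a generalized confluence (Geach) condition: ∀x ∀z (xR²z → ∃w (x = w ∧ zRw)).
A: fails — 3R²1 but no w with 3=w and 1Rw.
B: fails — 0R²0 but no w with 0=w and 0Rw.
C: fails — vR²w but no t with v=t and wRt.
D: holds.

D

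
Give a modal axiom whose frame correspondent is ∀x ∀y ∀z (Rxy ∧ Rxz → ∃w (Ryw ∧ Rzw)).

◇□ψ → □◇ψ

This is convergence; the standard corresponding axiom is .2: ◇□ψ → □◇ψ.
Suppose ◇□ψ→□◇ψ is valid. Take Rxy, Rxz and set V(ψ)={w : Ryw}. Then □ψ at y so ◇□ψ at x, so □◇ψ at x, so ◇ψ at z, giving w with Rzw and Ryw.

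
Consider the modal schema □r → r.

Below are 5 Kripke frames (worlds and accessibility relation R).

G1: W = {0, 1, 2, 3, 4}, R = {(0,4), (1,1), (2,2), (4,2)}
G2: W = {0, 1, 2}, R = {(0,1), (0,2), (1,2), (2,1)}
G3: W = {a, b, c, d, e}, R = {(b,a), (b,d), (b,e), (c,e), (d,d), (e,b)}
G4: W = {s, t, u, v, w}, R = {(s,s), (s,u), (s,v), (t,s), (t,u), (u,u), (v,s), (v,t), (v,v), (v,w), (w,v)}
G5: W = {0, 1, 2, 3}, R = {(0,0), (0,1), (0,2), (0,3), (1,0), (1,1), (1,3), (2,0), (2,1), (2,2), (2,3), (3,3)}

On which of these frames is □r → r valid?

Frame correspondent (Sahlqvist): ∀x Rxx — i.e. reflexivity.
G1: fails — world 0 does not see itself.
G2: fails — world 0 does not see itself.
G3: fails — world a does not see itself.
G4: fails — world t does not see itself.
G5: holds.
Valid on: G5.

G5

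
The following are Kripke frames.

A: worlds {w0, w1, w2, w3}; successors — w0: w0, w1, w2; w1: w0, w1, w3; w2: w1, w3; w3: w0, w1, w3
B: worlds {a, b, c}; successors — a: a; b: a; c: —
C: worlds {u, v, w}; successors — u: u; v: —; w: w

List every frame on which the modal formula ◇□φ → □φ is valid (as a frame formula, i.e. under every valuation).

This is the axiom for the Euclidean property; its first-order frame correspondent is ∀x ∀y ∀z (Rxy ∧ Rxz → Ryz).
A: fails — Rw0w1 and Rw0w2 but not Rw1w2.
B: holds.
C: holds.

B, C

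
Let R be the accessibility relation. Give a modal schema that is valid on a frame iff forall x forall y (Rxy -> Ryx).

p → □◇p

A defining formula is p → □◇p (the B axiom).
Suppose p→□◇p is valid. Take Rxy and set V(p)={x}. Then p at x, so □◇p at x, so ◇p at y, so some z with Ryz has p; z=x, i.e. Ryx.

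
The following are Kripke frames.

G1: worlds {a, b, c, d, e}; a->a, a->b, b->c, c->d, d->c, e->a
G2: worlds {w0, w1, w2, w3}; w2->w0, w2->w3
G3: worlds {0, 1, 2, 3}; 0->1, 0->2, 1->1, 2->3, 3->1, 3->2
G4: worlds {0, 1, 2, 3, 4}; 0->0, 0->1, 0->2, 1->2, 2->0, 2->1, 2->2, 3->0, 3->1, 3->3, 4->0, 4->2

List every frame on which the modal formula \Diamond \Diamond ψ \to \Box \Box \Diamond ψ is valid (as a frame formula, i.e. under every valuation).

G2

This is the axiom for a generalized confluence (Geach) condition; its first-order frame correspondent is \forall x \forall y \forall z ((x R^2 y \wedge x R^2 z) \to \exists w (y = w \wedge zRw)).
G1: fails — aR²a, aR²b but no w with a=w and bRw.
G2: ✓.
G3: fails — 0R²3, 0R²1 but no w with 3=w and 1Rw.
G4: fails — 0R²0, 0R²1 but no w with 0=w and 1Rw.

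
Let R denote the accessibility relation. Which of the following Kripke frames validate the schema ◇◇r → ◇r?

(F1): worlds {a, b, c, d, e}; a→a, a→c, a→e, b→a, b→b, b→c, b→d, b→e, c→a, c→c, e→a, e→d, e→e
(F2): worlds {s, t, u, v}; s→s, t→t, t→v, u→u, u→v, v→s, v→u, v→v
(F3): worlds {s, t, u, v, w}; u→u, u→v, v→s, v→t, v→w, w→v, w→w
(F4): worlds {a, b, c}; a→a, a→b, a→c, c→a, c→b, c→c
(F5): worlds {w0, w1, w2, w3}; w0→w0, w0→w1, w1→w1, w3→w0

(F4)

The schema corresponds to transitivity: ∀x ∀y ∀z (Rxy ∧ Ryz → Rxz).
(F1): fails — Rea and Rac but not Rec.
(F2): fails — Ruv and Rvs but not Rus.
(F3): fails — Ruv and Rvw but not Ruw.
(F4): ✓.
(F5): fails — Rw3w0 and Rw0w1 but not Rw3w1.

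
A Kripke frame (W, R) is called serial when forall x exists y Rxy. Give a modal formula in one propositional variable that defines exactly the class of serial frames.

The condition is seriality. The D schema □p → ◇p defines it.
Suppose □p→◇p is valid. At any x set V(p)=W. Then □p at x, so ◇p at x, so x has a successor.

□p → ◇p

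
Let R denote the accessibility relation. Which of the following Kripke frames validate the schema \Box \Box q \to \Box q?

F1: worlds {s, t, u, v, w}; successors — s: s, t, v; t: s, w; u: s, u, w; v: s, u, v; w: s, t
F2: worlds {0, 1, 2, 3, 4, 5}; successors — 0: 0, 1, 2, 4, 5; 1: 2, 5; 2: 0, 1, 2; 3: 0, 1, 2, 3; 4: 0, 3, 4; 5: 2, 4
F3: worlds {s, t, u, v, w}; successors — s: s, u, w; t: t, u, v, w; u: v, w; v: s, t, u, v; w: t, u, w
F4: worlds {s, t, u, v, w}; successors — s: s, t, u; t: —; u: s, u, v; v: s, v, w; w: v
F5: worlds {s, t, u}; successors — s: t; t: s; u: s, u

Frame correspondent (Sahlqvist): \forall x \forall y (Rxy \to \exists z (Rxz \wedge Rzy)) — i.e. density.
F1: fails — Rtw but no z with Rtz and Rzw.
F2: fails — R15 but no z with R1z and Rz5.
F3: satisfies the condition.
F4: satisfies the condition.
F5: fails — Rts but no z with Rtz and Rzs.
Valid on: F3, F4.

F3, F4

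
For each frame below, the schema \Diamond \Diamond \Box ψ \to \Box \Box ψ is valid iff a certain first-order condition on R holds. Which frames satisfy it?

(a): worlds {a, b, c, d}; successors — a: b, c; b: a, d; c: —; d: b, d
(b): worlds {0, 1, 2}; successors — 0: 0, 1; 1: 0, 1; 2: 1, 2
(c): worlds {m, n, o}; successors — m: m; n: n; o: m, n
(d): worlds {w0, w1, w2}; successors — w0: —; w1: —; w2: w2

The schema corresponds to a generalized confluence (Geach) condition: \forall x \forall y \forall z ((x R^2 y \wedge x R^2 z) \to \exists w (yRw \wedge z = w)).
(a): fails — aR²a, aR²a but no w with aRw and a=w.
(b): fails — 2R²0, 2R²2 but no w with 0Rw and 2=w.
(c): fails — oR²m, oR²n but no w with mRw and n=w.
(d): holds.
Valid on: (d).

(d)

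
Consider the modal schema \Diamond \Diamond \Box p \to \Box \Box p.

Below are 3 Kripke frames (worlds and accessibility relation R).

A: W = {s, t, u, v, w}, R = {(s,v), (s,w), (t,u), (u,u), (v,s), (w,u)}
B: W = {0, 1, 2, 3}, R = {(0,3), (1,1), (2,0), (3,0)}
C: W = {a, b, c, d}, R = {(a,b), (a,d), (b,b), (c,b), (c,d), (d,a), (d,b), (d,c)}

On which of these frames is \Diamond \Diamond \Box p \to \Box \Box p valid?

The schema corresponds to a generalized confluence (Geach) condition: \forall x \forall y \forall z ((x R^2 y \wedge x R^2 z) \to \exists w (yRw \wedge z = w)).
A: fails — sR²s, sR²s but no w* with sRw* and s=w*.
B: fails — 0R²0, 0R²0 but no w with 0Rw and 0=w.
C: fails — aR²a, aR²a but no w with aRw and a=w.
Valid on no frame.

none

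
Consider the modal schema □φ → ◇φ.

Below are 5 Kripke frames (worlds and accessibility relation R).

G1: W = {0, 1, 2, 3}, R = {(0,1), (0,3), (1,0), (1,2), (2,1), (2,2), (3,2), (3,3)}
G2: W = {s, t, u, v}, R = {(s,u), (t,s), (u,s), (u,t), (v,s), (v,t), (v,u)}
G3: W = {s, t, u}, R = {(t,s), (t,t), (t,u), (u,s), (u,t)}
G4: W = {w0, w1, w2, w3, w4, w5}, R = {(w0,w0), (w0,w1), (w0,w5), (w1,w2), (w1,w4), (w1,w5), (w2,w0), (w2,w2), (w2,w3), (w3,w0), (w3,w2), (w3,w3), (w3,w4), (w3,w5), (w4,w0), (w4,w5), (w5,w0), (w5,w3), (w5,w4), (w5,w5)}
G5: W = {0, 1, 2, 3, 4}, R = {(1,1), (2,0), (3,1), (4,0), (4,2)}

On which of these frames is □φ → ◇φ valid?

Frame correspondent (Sahlqvist): ∀x ∃y Rxy — i.e. seriality.
G1: satisfies the condition.
G2: satisfies the condition.
G3: fails — world s has no successor.
G4: satisfies the condition.
G5: fails — world 0 has no successor.

G1, G2, G4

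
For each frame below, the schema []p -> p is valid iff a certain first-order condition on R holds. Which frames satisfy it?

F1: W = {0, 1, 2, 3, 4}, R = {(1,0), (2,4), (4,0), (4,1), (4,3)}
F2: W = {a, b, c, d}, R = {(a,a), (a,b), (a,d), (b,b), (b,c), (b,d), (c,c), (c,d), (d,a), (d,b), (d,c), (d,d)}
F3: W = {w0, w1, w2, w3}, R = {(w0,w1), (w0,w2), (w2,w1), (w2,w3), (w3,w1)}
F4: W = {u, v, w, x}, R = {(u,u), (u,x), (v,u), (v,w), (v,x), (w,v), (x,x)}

Frame correspondent (Sahlqvist): forall x Rxx — i.e. reflexivity.
F1: fails — world 0 does not see itself.
F2: satisfies the condition.
F3: fails — world w0 does not see itself.
F4: fails — world v does not see itself.
Valid on: F2.

F2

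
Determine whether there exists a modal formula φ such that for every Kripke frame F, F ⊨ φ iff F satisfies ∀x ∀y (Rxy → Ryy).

Definable; □(□p → p) defines it

Yes: it is shift-reflexivity, defined by the T□ schema □(□p → p).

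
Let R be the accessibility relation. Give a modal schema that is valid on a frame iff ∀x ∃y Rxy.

This is seriality; the standard corresponding axiom is D: □r → ◇r.
Suppose □r→◇r is valid. At any x set V(r)=W. Then □r at x, so ◇r at x, so x has a successor.

□r → ◇r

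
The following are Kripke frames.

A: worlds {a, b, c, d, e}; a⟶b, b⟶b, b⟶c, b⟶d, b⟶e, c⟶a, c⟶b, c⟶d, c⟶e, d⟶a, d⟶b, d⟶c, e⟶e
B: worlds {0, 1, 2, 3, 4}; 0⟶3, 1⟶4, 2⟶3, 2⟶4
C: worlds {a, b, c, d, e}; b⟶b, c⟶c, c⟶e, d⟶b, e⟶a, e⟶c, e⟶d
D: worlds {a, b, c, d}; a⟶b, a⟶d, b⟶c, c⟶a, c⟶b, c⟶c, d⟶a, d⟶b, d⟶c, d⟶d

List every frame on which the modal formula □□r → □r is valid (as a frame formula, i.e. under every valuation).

The schema corresponds to density: ∀x ∀y (Rxy → ∃z (Rxz ∧ Rzy)).
A: satisfies the condition.
B: fails — R23 but no z with R2z and Rz3.
C: fails — Rea but no z with Rez and Rza.
D: satisfies the condition.
Valid on: A, D.

A, D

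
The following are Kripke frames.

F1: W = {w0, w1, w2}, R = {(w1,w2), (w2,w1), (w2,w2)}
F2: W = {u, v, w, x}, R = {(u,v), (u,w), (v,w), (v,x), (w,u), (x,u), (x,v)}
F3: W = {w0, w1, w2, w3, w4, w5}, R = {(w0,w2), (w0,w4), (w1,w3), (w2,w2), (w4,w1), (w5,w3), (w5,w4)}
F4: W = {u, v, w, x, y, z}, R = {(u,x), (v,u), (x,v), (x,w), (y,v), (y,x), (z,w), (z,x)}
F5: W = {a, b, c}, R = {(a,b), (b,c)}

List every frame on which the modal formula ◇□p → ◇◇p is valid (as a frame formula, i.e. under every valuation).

F1, F2

This is the axiom for a generalized confluence (Geach) condition; its first-order frame correspondent is ∀x ∀y (xRy → ∃w (yRw ∧ xR²w)).
F1: ✓.
F2: ✓.
F3: fails — w1Rw3 but no w with w3Rw and w1R²w.
F4: fails — xRw but no t with wRt and xR²t.
F5: fails — bRc but no w with cRw and bR²w.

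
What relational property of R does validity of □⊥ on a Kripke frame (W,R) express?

This schema is the Ver axiom.
It corresponds to emptiness of R: ∀x ∀y ¬Rxy.

Emptiness of R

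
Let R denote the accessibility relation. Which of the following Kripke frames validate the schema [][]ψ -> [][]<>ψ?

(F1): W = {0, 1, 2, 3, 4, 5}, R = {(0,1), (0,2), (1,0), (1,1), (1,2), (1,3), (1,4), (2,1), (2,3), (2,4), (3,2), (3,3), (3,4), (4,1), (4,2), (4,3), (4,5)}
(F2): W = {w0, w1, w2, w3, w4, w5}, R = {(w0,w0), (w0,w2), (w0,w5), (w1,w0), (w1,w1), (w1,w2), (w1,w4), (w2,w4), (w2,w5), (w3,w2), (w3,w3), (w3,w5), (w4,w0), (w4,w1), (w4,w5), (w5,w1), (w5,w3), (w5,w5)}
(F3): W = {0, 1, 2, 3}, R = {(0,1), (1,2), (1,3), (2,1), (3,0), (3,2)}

Frame correspondent (Sahlqvist): forall x forall z (x R^2 z -> exists w (x R^2 w & zRw)) — i.e. a generalized confluence (Geach) condition.
(F1): fails — 1R²5 but no w with 1R²w and 5Rw.
(F2): ✓.
(F3): fails — 0R²2 but no w with 0R²w and 2Rw.

(F2)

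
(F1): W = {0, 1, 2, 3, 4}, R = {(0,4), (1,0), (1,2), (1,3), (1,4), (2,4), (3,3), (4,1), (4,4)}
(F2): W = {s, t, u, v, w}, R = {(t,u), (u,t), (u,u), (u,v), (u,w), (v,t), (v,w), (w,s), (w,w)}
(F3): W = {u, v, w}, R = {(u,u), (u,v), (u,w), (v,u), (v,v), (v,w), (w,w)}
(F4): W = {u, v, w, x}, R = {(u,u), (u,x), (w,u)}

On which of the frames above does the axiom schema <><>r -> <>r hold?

(F3)

Frame correspondent (Sahlqvist): forall x forall y forall z (Rxy & Ryz -> Rxz) — i.e. transitivity.
(F1): fails — R04 and R41 but not R01.
(F2): fails — Ruw and Rws but not Rus.
(F3): ✓.
(F4): fails — Rwu and Rux but not Rwx.
Valid on: (F3).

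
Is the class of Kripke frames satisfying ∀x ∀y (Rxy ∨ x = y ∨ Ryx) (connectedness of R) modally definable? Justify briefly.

No

If a class were modally definable it would be closed under disjoint unions (Goldblatt–Thomason).
Take 2 disjoint single-world reflexive frames: each is trivially connected, but their disjoint union has 2 worlds with no edge between distinct components, so it is not connected.
So no modal formula (or set of formulas) defines exactly the connected frames.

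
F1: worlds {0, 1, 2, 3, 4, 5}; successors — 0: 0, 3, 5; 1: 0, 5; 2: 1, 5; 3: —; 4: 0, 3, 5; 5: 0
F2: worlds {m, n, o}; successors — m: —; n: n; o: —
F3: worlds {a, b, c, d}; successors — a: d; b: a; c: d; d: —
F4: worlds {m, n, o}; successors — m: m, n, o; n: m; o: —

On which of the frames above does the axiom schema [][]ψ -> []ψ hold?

Frame correspondent (Sahlqvist): forall x forall y (Rxy -> exists z (Rxz & Rzy)) — i.e. density.
F1: fails — R21 but no z with R2z and Rz1.
F2: condition met.
F3: fails — Rad but no z with Raz and Rzd.
F4: condition met.
Valid on: F2, F4.

F2, F4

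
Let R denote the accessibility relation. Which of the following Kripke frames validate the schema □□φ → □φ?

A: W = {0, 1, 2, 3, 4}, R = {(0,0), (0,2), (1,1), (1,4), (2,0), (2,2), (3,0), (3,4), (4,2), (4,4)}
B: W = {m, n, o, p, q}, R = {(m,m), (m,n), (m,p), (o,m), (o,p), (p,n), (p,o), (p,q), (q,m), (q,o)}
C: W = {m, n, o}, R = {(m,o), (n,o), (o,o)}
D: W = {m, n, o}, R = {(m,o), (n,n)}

A, C

The schema corresponds to density: ∀x ∀y (Rxy → ∃z (Rxz ∧ Rzy)).
A: ✓.
B: fails — Rpn but no z with Rpz and Rzn.
C: ✓.
D: fails — Rmo but no z with Rmz and Rzo.
Valid on: A, C.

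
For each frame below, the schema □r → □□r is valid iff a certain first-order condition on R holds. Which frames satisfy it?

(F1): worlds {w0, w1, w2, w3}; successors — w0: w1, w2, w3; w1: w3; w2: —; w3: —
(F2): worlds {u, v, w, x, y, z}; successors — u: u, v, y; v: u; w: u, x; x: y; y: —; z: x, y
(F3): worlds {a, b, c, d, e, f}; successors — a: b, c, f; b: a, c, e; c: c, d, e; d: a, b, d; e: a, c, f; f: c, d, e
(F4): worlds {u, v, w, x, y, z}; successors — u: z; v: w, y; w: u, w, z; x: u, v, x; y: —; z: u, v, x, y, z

This is the axiom for transitivity; its first-order frame correspondent is ∀x ∀y ∀z (Rxy ∧ Ryz → Rxz).
(F1): holds.
(F2): fails — Rwu and Ruv but not Rwv.
(F3): fails — Rbc and Rcd but not Rbd.
(F4): fails — Ruz and Rzx but not Rux.
Valid on: (F1).

(F1)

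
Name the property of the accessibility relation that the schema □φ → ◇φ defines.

seriality

This schema is the D axiom.
It corresponds to seriality: ∀x ∃y Rxy.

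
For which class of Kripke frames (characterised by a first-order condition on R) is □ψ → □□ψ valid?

transitivity: ∀x ∀y ∀z (Rxy ∧ Ryz → Rxz)

Suppose □ψ→□□ψ is valid. Take Rxy, Ryz and set V(ψ)={w : Rxw}. Then □ψ at x, so □□ψ at x, so □ψ at y, so ψ at z, i.e. Rxz.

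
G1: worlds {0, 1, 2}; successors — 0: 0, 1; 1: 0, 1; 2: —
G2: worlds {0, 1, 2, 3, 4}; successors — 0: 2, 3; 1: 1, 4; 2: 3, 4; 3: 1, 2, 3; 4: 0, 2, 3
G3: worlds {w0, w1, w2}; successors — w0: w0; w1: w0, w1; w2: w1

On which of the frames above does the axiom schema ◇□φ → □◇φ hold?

The schema corresponds to convergence: ∀x ∀y ∀z (Rxy ∧ Rxz → ∃w (Ryw ∧ Rzw)).
G1: satisfies the condition.
G2: fails — R11 and R14 but 1 and 4 have no common successor.
G3: satisfies the condition.
Valid on: G1, G3.

G1, G3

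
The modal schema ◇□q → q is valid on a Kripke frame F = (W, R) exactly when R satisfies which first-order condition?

symmetry: ∀x ∀y (Rxy → Ryx)

This is frame-equivalent to q → □◇q (substitute ¬q for q and contrapose).
Suppose q→□◇q is valid. Take Rxy and set V(q)={x}. Then q at x, so □◇q at x, so ◇q at y, so some z with Ryz has q; z=x, i.e. Ryx.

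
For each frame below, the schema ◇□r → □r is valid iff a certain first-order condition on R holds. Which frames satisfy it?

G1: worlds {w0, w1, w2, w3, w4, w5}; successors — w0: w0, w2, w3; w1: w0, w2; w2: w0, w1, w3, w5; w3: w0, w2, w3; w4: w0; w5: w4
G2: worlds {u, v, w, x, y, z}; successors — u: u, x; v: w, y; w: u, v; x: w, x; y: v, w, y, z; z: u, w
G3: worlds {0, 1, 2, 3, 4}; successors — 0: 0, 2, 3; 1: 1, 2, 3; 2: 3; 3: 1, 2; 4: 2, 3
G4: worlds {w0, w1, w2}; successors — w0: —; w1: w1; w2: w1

G4

The schema corresponds to the Euclidean property: ∀x ∀y ∀z (Rxy ∧ Rxz → Ryz).
G1: fails — Rw0w2 and Rw0w2 but not Rw2w2.
G2: fails — Rux and Ruu but not Rxu.
G3: fails — R02 and R00 but not R20.
G4: satisfies the condition.
Valid on: G4.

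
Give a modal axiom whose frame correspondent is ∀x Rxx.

□ψ → ψ

This is reflexivity; the standard corresponding axiom is T: □ψ → ψ.
Suppose □ψ→ψ is valid. At any x set V(ψ)={w : Rxw}. Then □ψ holds at x, so ψ holds at x, i.e. Rxx.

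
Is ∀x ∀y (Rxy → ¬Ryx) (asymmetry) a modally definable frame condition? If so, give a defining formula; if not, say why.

Any modally definable frame class is closed under surjective bounded morphisms.
The 3-cycle (worlds s,t,u with s→t→u→s) is asymmetric. Mapping every world to a single reflexive point • is a surjective bounded morphism, and the reflexive point is not asymmetric (R•• but asymmetry requires ¬R••).
Hence asymmetry is not modally definable.

Not modally definable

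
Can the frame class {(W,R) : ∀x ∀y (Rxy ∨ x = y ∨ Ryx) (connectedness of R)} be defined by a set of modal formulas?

Not definable by any modal formula

Modal frame validity is preserved under disjoint unions.
Take 2 disjoint single-world reflexive frames: each is trivially connected, but their disjoint union has 2 worlds with no edge between distinct components, so it is not connected.
So no modal formula (or set of formulas) defines exactly the connected frames.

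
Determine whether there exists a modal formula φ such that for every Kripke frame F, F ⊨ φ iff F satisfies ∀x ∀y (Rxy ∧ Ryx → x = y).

Modal frame validity is preserved under surjective bounded morphisms.
The 6-cycle (worlds 0,1,2,3,4,5 with 0→1→2→3→4→5→0) is antisymmetric. Sending even-indexed worlds to • and odd-indexed worlds to ∘ is a surjective bounded morphism onto the two-world frame with •↔∘, which is not antisymmetric.
Hence antisymmetry is not modally definable.

No — not modally definable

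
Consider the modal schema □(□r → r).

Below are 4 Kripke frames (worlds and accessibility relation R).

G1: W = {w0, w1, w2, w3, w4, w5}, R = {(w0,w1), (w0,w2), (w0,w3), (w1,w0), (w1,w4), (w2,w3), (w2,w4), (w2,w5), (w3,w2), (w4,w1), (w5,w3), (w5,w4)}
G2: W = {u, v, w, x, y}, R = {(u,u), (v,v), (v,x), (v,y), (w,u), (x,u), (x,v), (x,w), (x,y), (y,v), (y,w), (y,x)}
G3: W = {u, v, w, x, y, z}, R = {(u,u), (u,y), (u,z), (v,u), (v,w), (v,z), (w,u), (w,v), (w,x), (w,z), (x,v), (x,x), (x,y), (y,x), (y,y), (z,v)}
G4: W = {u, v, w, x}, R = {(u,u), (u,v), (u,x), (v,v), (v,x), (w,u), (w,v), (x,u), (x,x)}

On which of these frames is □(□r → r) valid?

G4

Frame correspondent (Sahlqvist): ∀x ∀y (Rxy → Ryy) — i.e. shift-reflexivity.
G1: fails — Rw1w0 but not Rw0w0.
G2: fails — Rxw but not Rww.
G3: fails — Ruz but not Rzz.
G4: holds.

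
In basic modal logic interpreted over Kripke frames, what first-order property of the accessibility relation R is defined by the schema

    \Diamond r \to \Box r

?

This is the CD axiom.
It corresponds to partial functionality: \forall x \forall y \forall z (Rxy \wedge Rxz \to y = z).

Partial functionality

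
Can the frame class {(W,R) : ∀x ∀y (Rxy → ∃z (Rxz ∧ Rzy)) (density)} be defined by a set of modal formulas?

The condition is density. A defining modal formula is □□r → □r.

Yes, by □□r → □r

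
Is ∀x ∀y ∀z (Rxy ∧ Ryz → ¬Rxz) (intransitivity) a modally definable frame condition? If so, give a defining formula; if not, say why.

No — not modally definable

If a class were modally definable it would be closed under surjective bounded morphisms (Goldblatt–Thomason).
The 5-cycle (worlds a,b,c,d,e with a→b→c→d→e→a) is intransitive. Mapping every world to a single reflexive point • is a surjective bounded morphism; the reflexive point is not intransitive (R••∧R•• but R••).
So the class is not modally definable.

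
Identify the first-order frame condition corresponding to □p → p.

This schema is the T axiom.
Its frame correspondent is reflexivity — ∀x Rxx.

Reflexivity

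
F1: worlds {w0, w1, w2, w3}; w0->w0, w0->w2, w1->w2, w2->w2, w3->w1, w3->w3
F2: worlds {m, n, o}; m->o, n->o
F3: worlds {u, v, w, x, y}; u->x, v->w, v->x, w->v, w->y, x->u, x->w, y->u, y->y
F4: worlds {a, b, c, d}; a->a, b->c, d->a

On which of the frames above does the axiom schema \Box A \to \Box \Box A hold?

F2, F4

Frame correspondent (Sahlqvist): \forall x \forall y \forall z (Rxy \wedge Ryz \to Rxz) — i.e. transitivity.
F1: fails — Rw3w1 and Rw1w2 but not Rw3w2.
F2: holds.
F3: fails — Rxw and Rwy but not Rxy.
F4: holds.
Valid on: F2, F4.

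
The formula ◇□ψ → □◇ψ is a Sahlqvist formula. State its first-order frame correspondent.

Suppose ◇□ψ→□◇ψ is valid. Take Rxy, Rxz and set V(ψ)={w : Ryw}. Then □ψ at y so ◇□ψ at x, so □◇ψ at x, so ◇ψ at z, giving w with Rzw and Ryw.
The converse is a direct semantic check.
So the correspondent is convergence.

convergence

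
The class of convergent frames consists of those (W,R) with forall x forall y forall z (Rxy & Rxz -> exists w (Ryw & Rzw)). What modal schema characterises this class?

This is convergence; the standard corresponding axiom is .2: ◇□r → □◇r.
Suppose ◇□r→□◇r is valid. Take Rxy, Rxz and set V(r)={w : Ryw}. Then □r at y so ◇□r at x, so □◇r at x, so ◇r at z, giving w with Rzw and Ryw.

◇□r → □◇r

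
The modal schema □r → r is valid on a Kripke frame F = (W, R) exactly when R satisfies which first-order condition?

reflexivity: ∀x Rxx

Suppose □r→r is valid. At any x set V(r)={w : Rxw}. Then □r holds at x, so r holds at x, i.e. Rxx.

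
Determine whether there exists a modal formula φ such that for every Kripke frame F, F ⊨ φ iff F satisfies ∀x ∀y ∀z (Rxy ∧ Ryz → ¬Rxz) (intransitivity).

No

Any modally definable frame class is closed under surjective bounded morphisms.
The 7-cycle (worlds s,t,u,v,w,x,y with s→t→u→v→w→x→y→s) is intransitive. Mapping every world to a single reflexive point • is a surjective bounded morphism; the reflexive point is not intransitive (R••∧R•• but R••).
So the class is not modally definable.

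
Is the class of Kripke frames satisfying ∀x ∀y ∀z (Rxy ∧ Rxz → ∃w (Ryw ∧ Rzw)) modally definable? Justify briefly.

Yes: it is convergence, defined by the .2 schema ◇□q → □◇q.
Suppose ◇□q→□◇q is valid. Take Rxy, Rxz and set V(q)={w : Ryw}. Then □q at y so ◇□q at x, so □◇q at x, so ◇q at z, giving w with Rzw and Ryw.

Definable; ◇□q → □◇q defines it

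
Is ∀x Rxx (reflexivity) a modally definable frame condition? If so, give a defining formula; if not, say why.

Yes — defined by □q → q

This is a Sahlqvist condition; the T axiom □q → q defines it.
Suppose □q→q is valid. At any x set V(q)={w : Rxw}. Then □q holds at x, so q holds at x, i.e. Rxx.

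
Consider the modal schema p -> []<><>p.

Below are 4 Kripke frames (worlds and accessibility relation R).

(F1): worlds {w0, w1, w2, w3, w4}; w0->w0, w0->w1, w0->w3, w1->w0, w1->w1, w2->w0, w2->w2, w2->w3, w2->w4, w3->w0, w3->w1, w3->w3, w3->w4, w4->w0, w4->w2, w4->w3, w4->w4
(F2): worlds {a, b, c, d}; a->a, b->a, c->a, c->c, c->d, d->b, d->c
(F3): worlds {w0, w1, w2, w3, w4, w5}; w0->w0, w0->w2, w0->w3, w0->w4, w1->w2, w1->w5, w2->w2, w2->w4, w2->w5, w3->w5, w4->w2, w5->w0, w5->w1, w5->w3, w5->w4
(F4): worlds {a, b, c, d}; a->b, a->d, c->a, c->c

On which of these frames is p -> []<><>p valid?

The schema corresponds to a generalized confluence (Geach) condition: forall x forall z (xRz -> exists w (x = w & z R^2 w)).
(F1): fails — w2Rw0 but no w with w2=w and w0R²w.
(F2): fails — bRa but no w with b=w and aR²w.
(F3): fails — w0Rw4 but no w with w0=w and w4R²w.
(F4): fails — aRb but no w with a=w and bR²w.
Valid on no frame.

none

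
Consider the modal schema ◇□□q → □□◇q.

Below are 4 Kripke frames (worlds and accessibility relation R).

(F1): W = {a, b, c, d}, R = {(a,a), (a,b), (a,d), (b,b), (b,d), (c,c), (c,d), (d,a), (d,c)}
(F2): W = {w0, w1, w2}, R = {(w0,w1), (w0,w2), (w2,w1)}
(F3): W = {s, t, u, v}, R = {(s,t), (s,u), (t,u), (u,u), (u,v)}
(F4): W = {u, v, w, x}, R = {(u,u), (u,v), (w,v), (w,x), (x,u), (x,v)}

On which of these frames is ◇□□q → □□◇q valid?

(F1)

The schema corresponds to a generalized confluence (Geach) condition: ∀x ∀y ∀z ((xRy ∧ xR²z) → ∃w (yR²w ∧ zRw)).
(F1): satisfies the condition.
(F2): fails — w0Rw1, w0R²w1 but no w with w1R²w and w1Rw.
(F3): fails — sRt, sR²v but no w with tR²w and vRw.
(F4): fails — uRu, uR²v but no t with uR²t and vRt.
Valid on: (F1).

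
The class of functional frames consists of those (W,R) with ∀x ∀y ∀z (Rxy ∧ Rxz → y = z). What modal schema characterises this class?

◇s → □s

The condition is partial functionality. The CD schema ◇s → □s defines it.
Suppose ◇s→□s is valid. Take Rxy, Rxz and set V(s)={y}. Then ◇s at x, so □s at x, so s at z, i.e. z=y.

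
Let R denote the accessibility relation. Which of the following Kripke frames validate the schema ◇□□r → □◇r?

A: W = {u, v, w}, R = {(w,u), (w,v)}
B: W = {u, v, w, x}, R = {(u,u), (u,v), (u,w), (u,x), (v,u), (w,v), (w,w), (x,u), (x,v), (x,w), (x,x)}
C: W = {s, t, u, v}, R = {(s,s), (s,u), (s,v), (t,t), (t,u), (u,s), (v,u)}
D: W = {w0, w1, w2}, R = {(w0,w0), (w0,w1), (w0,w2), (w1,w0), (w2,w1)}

Frame correspondent (Sahlqvist): ∀x ∀y ∀z ((xRy ∧ xRz) → ∃w (yR²w ∧ zRw)) — i.e. a generalized confluence (Geach) condition.
A: fails — wRu, wRu but no t with uR²t and uRt.
B: satisfies the condition.
C: fails — sRv, sRv but no w with vR²w and vRw.
D: fails — w0Rw2, w0Rw2 but no w with w2R²w and w2Rw.
Valid on: B.

B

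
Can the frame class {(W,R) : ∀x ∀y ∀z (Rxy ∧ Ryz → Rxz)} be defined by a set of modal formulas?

Definable; □r → □□r defines it

Yes: it is transitivity, defined by the 4 schema □r → □□r.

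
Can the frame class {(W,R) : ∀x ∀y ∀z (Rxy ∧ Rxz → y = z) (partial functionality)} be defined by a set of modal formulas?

This is a Sahlqvist condition; the CD axiom ◇q → □q defines it.

Yes, by ◇q → □q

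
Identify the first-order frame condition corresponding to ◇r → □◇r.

This schema is the 5 axiom.
Its frame correspondent is the Euclidean property — ∀x ∀y ∀z (Rxy ∧ Rxz → Ryz).

The Euclidean property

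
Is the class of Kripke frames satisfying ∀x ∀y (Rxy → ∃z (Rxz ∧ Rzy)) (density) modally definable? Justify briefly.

Yes — defined by □□p → □p

The condition is density. A defining modal formula is □□p → □p.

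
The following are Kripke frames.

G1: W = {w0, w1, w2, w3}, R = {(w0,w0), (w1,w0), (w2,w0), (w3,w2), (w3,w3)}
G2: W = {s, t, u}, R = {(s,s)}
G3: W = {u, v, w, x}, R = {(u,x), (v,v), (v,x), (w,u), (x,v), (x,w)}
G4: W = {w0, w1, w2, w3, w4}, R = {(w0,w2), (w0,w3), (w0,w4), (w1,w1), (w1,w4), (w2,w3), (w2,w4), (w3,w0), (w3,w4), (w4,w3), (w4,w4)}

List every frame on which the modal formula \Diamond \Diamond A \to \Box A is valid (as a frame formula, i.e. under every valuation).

Frame correspondent (Sahlqvist): \forall x \forall y \forall z ((x R^2 y \wedge xRz) \to \exists w (y = w \wedge z = w)) — i.e. a generalized confluence (Geach) condition.
G1: fails — w3R²w0, w3Rw2 but w0 ≠ w2.
G2: condition met.
G3: fails — uR²v, uRx but v ≠ x.
G4: fails — w0R²w0, w0Rw2 but w0 ≠ w2.
Valid on: G2.

G2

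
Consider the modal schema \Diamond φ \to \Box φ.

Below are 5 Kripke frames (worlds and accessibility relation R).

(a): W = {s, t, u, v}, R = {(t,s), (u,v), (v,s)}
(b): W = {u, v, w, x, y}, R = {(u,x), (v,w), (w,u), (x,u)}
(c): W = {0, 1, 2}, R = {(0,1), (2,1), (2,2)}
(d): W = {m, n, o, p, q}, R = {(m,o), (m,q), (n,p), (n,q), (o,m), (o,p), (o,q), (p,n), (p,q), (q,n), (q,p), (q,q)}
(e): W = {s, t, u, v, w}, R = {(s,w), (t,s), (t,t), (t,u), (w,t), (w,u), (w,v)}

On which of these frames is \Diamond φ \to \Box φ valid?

Frame correspondent (Sahlqvist): \forall x \forall y \forall z (Rxy \wedge Rxz \to y = z) — i.e. partial functionality.
(a): condition met.
(b): condition met.
(c): fails — 2 sees both 1 and 2.
(d): fails — m sees both o and q.
(e): fails — t sees both s and t.

(a), (b)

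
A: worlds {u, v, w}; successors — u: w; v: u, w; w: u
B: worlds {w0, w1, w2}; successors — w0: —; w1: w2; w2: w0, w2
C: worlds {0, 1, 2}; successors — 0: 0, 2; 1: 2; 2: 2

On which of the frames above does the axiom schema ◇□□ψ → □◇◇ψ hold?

The schema corresponds to a generalized confluence (Geach) condition: ∀x ∀y ∀z ((xRy ∧ xRz) → ∃w (yR²w ∧ zR²w)).
A: fails — vRu, vRw but no t with uR²t and wR²t.
B: fails — w2Rw0, w2Rw0 but no w with w0R²w and w0R²w.
C: ✓.

C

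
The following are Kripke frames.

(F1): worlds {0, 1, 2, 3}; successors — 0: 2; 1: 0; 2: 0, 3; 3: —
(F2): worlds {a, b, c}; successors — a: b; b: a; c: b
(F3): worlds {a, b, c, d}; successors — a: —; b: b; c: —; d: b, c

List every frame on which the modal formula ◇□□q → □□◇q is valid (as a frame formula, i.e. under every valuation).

(F2)

Frame correspondent (Sahlqvist): ∀x ∀y ∀z ((xRy ∧ xR²z) → ∃w (yR²w ∧ zRw)) — i.e. a generalized confluence (Geach) condition.
(F1): fails — 0R2, 0R²3 but no w with 2R²w and 3Rw.
(F2): holds.
(F3): fails — dRc, dR²b but no w with cR²w and bRw.
Valid on: (F2).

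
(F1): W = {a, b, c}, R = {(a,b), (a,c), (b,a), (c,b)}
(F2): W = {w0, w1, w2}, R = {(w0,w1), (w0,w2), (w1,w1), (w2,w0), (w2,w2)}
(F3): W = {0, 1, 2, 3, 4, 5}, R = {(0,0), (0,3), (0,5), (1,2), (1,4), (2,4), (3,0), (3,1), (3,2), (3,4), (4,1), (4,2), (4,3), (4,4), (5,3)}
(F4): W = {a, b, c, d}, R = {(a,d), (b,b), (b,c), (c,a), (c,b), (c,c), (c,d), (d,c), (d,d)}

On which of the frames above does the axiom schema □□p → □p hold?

The schema corresponds to density: ∀x ∀y (Rxy → ∃z (Rxz ∧ Rzy)).
(F1): fails — Rac but no z with Raz and Rzc.
(F2): ✓.
(F3): fails — R53 but no z with R5z and Rz3.
(F4): ✓.

(F2), (F4)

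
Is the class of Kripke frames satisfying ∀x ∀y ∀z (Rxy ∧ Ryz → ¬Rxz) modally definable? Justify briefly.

Not modally definable

Modal frame validity is preserved under surjective bounded morphisms.
The 7-cycle (worlds a,b,c,d,e,f,g with a→b→c→d→e→f→g→a) is intransitive. Mapping every world to a single reflexive point • is a surjective bounded morphism; the reflexive point is not intransitive (R••∧R•• but R••).
Hence intransitivity is not modally definable.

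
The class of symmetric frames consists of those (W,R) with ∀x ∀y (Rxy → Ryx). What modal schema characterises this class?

A defining formula is r → □◇r (the B axiom).
Suppose r→□◇r is valid. Take Rxy and set V(r)={x}. Then r at x, so □◇r at x, so ◇r at y, so some z with Ryz has r; z=x, i.e. Ryx.

r → □◇r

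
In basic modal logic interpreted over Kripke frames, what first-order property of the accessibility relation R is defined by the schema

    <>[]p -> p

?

This is a form of the B axiom.
Its frame correspondent is symmetry — forall x forall y (Rxy -> Ryx).

symmetry: forall x forall y (Rxy -> Ryx)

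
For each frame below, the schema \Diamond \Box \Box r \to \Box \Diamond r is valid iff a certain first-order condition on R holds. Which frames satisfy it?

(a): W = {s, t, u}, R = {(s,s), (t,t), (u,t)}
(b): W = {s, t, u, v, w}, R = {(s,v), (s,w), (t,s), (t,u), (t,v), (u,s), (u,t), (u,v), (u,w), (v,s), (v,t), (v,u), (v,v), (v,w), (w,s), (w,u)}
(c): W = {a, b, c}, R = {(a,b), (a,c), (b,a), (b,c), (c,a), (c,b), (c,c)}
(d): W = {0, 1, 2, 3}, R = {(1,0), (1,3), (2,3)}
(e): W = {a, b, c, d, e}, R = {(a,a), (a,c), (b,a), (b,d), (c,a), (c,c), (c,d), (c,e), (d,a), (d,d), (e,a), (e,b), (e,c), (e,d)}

This is the axiom for a generalized confluence (Geach) condition; its first-order frame correspondent is \forall x \forall y \forall z ((xRy \wedge xRz) \to \exists w (y R^2 w \wedge zRw)).
(a): ✓.
(b): ✓.
(c): ✓.
(d): fails — 1R0, 1R0 but no w with 0R²w and 0Rw.
(e): ✓.
Valid on: (a), (b), (c), (e).

(a), (b), (c), (e)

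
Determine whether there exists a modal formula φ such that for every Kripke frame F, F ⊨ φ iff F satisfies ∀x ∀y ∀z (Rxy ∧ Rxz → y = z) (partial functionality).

This is a Sahlqvist condition; the CD axiom ◇q → □q defines it.
Suppose ◇q→□q is valid. Take Rxy, Rxz and set V(q)={y}. Then ◇q at x, so □q at x, so q at z, i.e. z=y.

Yes, by ◇q → □q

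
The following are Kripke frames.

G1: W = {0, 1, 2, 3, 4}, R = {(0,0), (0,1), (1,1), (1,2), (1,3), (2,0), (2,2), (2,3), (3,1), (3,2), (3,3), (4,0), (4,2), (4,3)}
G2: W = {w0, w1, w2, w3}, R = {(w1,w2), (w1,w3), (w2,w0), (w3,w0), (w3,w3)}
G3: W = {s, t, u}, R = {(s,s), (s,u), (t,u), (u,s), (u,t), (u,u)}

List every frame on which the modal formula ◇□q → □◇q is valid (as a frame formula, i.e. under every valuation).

G1, G3

This is the axiom for convergence; its first-order frame correspondent is ∀x ∀y ∀z (Rxy ∧ Rxz → ∃w (Ryw ∧ Rzw)).
G1: holds.
G2: fails — Rw2w0 and Rw2w0 but w0 and w0 have no common successor.
G3: holds.
Valid on: G1, G3.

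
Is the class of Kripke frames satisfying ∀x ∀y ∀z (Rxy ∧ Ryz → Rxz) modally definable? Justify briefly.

This is a Sahlqvist condition; the 4 axiom □p → □□p defines it.
Suppose □p→□□p is valid. Take Rxy, Ryz and set V(p)={w : Rxw}. Then □p at x, so □□p at x, so □p at y, so p at z, i.e. Rxz.

Yes — defined by □p → □□p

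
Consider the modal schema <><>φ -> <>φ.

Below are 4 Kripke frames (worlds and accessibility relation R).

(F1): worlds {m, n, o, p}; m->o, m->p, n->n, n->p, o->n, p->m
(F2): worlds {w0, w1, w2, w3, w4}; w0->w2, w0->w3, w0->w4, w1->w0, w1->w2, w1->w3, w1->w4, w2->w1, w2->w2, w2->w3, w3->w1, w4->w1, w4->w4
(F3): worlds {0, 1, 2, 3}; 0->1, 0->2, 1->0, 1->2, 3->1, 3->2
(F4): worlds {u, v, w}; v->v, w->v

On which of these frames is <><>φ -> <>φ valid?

This is the axiom for transitivity; its first-order frame correspondent is forall x forall y forall z (Rxy & Ryz -> Rxz).
(F1): fails — Ron and Rnp but not Rop.
(F2): fails — Rw1w2 and Rw2w1 but not Rw1w1.
(F3): fails — R10 and R01 but not R11.
(F4): ✓.
Valid on: (F4).

(F4)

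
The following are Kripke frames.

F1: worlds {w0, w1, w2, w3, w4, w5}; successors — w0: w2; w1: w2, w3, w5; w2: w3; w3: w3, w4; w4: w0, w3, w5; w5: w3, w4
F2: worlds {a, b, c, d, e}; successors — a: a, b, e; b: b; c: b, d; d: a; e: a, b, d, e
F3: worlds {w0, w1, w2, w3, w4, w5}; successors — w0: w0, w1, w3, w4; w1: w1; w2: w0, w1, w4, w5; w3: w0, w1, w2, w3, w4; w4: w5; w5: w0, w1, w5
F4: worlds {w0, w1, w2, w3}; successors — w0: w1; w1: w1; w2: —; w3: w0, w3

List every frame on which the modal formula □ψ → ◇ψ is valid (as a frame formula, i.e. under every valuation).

The schema corresponds to seriality: ∀x ∃y Rxy.
F1: condition met.
F2: condition met.
F3: condition met.
F4: fails — world w2 has no successor.

F1, F2, F3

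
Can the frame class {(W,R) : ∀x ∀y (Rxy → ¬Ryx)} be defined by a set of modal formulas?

No

If a class were modally definable it would be closed under surjective bounded morphisms (Goldblatt–Thomason).
The 5-cycle (worlds 0,1,2,3,4 with 0→1→2→3→4→0) is asymmetric. Mapping every world to a single reflexive point • is a surjective bounded morphism, and the reflexive point is not asymmetric (R•• but asymmetry requires ¬R••).
So no modal formula (or set of formulas) defines exactly the asymmetric frames.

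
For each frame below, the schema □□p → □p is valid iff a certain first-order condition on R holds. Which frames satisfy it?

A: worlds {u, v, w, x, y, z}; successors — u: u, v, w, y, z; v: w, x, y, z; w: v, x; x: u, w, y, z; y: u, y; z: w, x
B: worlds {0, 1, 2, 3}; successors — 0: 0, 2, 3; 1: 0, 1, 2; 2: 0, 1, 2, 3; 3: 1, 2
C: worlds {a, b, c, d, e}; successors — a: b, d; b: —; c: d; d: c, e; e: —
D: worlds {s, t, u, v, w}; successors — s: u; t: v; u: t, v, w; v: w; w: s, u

Frame correspondent (Sahlqvist): ∀x ∀y (Rxy → ∃z (Rxz ∧ Rzy)) — i.e. density.
A: fails — Rwv but no t with Rwt and Rtv.
B: condition met.
C: fails — Rcd but no z with Rcz and Rzd.
D: fails — Rtv but no z with Rtz and Rzv.
Valid on: B.

B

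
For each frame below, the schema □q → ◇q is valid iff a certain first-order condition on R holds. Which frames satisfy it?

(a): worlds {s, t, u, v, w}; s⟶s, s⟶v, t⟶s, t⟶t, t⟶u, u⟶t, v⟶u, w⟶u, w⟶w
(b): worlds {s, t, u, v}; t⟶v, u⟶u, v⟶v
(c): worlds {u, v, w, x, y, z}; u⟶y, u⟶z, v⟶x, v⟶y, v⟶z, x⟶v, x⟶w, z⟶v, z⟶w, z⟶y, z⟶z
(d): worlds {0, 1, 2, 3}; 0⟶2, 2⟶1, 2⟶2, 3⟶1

This is the axiom for seriality; its first-order frame correspondent is ∀x ∃y Rxy.
(a): holds.
(b): fails — world s has no successor.
(c): fails — world w has no successor.
(d): fails — world 1 has no successor.
Valid on: (a).

(a)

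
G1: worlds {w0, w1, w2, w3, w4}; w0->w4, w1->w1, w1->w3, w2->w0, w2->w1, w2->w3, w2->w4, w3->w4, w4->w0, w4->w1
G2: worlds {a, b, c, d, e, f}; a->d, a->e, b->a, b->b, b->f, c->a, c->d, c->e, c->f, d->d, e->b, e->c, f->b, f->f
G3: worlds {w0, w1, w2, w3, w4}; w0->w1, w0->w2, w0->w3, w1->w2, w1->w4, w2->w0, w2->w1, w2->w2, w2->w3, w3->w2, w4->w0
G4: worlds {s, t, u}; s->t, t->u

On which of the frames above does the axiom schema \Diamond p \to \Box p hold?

G4

This is the axiom for partial functionality; its first-order frame correspondent is \forall x \forall y \forall z (Rxy \wedge Rxz \to y = z).
G1: fails — w1 sees both w1 and w3.
G2: fails — a sees both d and e.
G3: fails — w0 sees both w1 and w2.
G4: holds.
Valid on: G4.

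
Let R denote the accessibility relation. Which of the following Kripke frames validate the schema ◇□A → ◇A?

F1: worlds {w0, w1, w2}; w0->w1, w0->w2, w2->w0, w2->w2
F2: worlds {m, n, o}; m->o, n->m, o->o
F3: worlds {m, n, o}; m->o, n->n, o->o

Frame correspondent (Sahlqvist): ∀x ∀y (xRy → ∃w (yRw ∧ xRw)) — i.e. a generalized confluence (Geach) condition.
F1: fails — w0Rw1 but no w with w1Rw and w0Rw.
F2: fails — nRm but no w with mRw and nRw.
F3: satisfies the condition.
Valid on: F3.

F3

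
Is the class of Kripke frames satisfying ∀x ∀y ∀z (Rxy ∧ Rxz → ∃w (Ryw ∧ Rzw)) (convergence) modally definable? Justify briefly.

Yes — defined by ◇□q → □◇q

This is a Sahlqvist condition; the .2 axiom ◇□q → □◇q defines it.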